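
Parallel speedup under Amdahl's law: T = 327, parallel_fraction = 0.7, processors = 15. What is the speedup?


Amdahl's law: T_p = T × ((1-p) + p/N)
= 327 × ((1-0.7) + 0.7/15)
= 327 × (0.30 + 0.0467)
= 327 × 0.3467
= 113.36
Speedup = 327/113.36
= 2.88×


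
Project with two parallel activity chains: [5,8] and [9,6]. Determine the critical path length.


Path A: 5 + 8 = 13
Path B: 9 + 6 = 15
Critical path = longest = max(13, 15)
= 15 (Path B)


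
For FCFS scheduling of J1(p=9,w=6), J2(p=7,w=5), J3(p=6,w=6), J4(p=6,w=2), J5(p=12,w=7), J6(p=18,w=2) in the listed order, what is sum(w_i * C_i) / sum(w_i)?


Completion times:
  J1: C=9, w×C=6×9=54
  J2: C=16, w×C=5×16=80
  J3: C=22, w×C=6×22=132
  J4: C=28, w×C=2×28=56
  J5: C=40, w×C=7×40=280
  J6: C=58, w×C=2×58=116
Sum w×C = 718
Sum w = 28
Weighted avg = 718/28
= 25.64


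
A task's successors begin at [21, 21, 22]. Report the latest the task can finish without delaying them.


LF = min of all successor start times
Successors start at: [21, 21, 22]
LF = min(21, 21, 22)
= 21


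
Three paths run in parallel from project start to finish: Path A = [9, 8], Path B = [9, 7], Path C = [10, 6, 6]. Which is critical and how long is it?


Path A: 9 + 8 = 17
Path B: 9 + 7 = 16
Path C: 10 + 6 + 6 = 22
Critical path = longest = max(17, 16, 22)
= 22 (Path C)


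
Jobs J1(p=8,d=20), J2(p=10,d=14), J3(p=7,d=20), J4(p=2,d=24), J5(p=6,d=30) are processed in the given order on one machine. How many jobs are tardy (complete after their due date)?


Completion vs due date:
  J1: C=8, d=20 → on time
  J2: C=18, d=14 → TARDY
  J3: C=25, d=20 → TARDY
  J4: C=27, d=24 → TARDY
  J5: C=33, d=30 → TARDY
Tardy jobs: J2, J3, J4, J5
Count = 4


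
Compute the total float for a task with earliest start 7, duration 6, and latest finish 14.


EF = ES + duration = 7 + 6 = 13
LS = LF - duration = 14 - 6 = 8
Total Float = LF - EF = 14 - 13
(or LS - ES = 8 - 7)
= 1


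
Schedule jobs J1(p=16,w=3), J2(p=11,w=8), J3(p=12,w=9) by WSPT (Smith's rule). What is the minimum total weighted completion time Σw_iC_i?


WSPT order (by p/w): J3 → J2 → J1
  J3: C=12, w·C=9×12=108
  J2: C=23, w·C=8×23=184
  J1: C=39, w·C=3×39=117
Σ w·C = 409
= 409


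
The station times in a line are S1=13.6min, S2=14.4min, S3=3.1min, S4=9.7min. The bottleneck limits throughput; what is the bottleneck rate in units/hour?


Bottleneck = longest station time
Station times: [13.6, 14.4, 3.1, 9.7]
Max = 14.4 min
Rate = 60 / 14.4
= 4.17 units/hour (bottleneck: 14.4min)


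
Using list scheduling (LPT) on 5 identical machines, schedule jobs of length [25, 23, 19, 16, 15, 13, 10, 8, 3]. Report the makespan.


Jobs (LPT sorted): [25, 23, 19, 16, 15, 13, 10, 8, 3]
Machines: 5
  J=25 → Machine 1 (load: 0+25=25)
  J=23 → Machine 2 (load: 0+23=23)
  J=19 → Machine 3 (load: 0+19=19)
  J=16 → Machine 4 (load: 0+16=16)
  J=15 → Machine 5 (load: 0+15=15)
  J=13 → Machine 5 (load: 15+13=28)
  J=10 → Machine 4 (load: 16+10=26)
  J=8 → Machine 3 (load: 19+8=27)
  J=3 → Machine 2 (load: 23+3=26)
Machine loads: [25, 26, 27, 26, 28]
Makespan = max = 28 time units


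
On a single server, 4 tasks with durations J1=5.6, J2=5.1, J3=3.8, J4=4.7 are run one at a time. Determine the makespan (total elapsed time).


Sequential makespan: sum all processing times
= 5.6 + 5.1 + 3.8 + 4.7
= 19.2 time units


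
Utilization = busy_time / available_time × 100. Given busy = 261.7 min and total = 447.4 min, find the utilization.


Utilization = busy / total × 100
= 261.7 / 447.4 × 100
= 58.5%


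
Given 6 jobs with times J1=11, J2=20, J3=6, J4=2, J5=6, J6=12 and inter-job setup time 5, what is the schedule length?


Makespan = Σ processing + (n-1) × setup
= (11 + 20 + 6 + 2 + 6 + 12) + (6-1)×5
= 57 + 25
= 82 time units


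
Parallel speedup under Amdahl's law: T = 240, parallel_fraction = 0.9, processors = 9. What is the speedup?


Amdahl's law: T_p = T × ((1-p) + p/N)
= 240 × ((1-0.9) + 0.9/9)
= 240 × (0.10 + 0.1000)
= 240 × 0.2000
= 48.00
Speedup = 240/48.00
= 5.00×


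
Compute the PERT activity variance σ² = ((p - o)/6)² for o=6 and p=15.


σ² = ((p - o) / 6)² = (p - o)² / 36
= (15 - 6)² / 36
= 9² / 36
= 81 / 36
= 2.2500


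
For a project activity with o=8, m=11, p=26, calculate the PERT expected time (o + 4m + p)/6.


te = (o + 4m + p) / 6
= (8 + 4×11 + 26) / 6
= (8 + 44 + 26) / 6
= 78 / 6
= 13.00


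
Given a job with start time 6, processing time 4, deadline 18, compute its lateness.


Completion = 6 + 4 = 10
Lateness = C - d = 10 - 18
= -8


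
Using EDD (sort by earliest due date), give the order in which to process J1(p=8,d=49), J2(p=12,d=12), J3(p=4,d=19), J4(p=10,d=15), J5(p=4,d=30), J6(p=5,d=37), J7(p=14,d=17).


EDD: sort by earliest due date
  J2: d=12, p=12
  J4: d=15, p=10
  J7: d=17, p=14
  J3: d=19, p=4
  J5: d=30, p=4
  J6: d=37, p=5
  J1: d=49, p=8
Order: J2 → J4 → J7 → J3 → J5 → J6 → J1


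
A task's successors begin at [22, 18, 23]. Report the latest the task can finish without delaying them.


LF = min of all successor start times
Successors start at: [22, 18, 23]
LF = min(22, 18, 23)
= 18


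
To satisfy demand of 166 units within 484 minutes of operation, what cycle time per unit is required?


Cycle time = available time / demand
= 484 / 166
= 2.92 min/unit


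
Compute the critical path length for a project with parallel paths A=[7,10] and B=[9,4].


Path A: 7 + 10 = 17
Path B: 9 + 4 = 13
Critical path = longest = max(17, 13)
= 17 (Path A)


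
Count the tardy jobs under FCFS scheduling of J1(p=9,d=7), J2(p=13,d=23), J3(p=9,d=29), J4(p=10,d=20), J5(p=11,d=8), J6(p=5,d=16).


Completion vs due date:
  J1: C=9, d=7 → TARDY
  J2: C=22, d=23 → on time
  J3: C=31, d=29 → TARDY
  J4: C=41, d=20 → TARDY
  J5: C=52, d=8 → TARDY
  J6: C=57, d=16 → TARDY
Tardy jobs: J1, J3, J4, J5, J6
Count = 5


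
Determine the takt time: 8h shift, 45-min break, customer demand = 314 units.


Available = 8×60 - 45 = 435 min
Takt time = 435 / 314
= 1.39 min/unit


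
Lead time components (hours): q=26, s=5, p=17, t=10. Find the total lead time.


Lead time = queue + setup + processing + transit
= 26 + 5 + 17 + 10
= 58 hours


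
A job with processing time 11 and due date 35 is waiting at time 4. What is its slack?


Slack = due - current_time - processing
= 35 - 4 - 11
= 20


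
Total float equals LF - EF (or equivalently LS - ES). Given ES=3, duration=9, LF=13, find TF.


EF = ES + duration = 3 + 9 = 12
LS = LF - duration = 13 - 9 = 4
Total Float = LF - EF = 13 - 12
(or LS - ES = 4 - 3)
= 1


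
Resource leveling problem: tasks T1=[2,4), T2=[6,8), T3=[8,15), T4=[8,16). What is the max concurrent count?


Check each time point for overlaps:
  t=8: 2 tasks active (T3, T4)
Max concurrent = 2


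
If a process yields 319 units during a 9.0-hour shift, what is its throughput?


Throughput = units / time
= 319 / 9.0
= 35.4 units/hour


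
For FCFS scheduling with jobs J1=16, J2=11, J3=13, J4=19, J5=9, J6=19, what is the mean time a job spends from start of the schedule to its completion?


Completion times:
  J1: completes at 16
  J2: completes at 27
  J3: completes at 40
  J4: completes at 59
  J5: completes at 68
  J6: completes at 87
Sum = 297
Average = 297/6
= 49.50


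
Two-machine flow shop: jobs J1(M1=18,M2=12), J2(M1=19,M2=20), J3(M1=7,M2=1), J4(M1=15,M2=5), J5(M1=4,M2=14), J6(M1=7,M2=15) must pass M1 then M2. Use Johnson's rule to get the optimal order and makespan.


Johnson's rule:
Group 1 (M1≤M2, sort by M1): ['J5', 'J6', 'J2']
Group 2 (M1>M2, sort desc M2): ['J1', 'J4', 'J3']
Sequence: J5 → J6 → J2 → J1 → J4 → J3
Makespan calculation:
  J5: M1 done=4, M2 done=18
  J6: M1 done=11, M2 done=33
  J2: M1 done=30, M2 done=53
  J1: M1 done=48, M2 done=65
  J4: M1 done=63, M2 done=70
  J3: M1 done=70, M2 done=71
= Sequence: J5 → J6 → J2 → J1 → J4 → J3, Makespan: 71


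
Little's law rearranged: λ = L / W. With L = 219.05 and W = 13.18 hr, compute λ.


Little's law: L = λW → λ = L / W
= 219.05 / 13.18
= 16.62 per hour


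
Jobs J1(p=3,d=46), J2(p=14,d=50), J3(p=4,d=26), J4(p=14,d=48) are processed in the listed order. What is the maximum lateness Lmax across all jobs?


Lateness per job (L = C - d):
  J1: C=3, d=46, L=-43
  J2: C=17, d=50, L=-33
  J3: C=21, d=26, L=-5
  J4: C=35, d=48, L=-13
Lmax = max(-43, -33, -5, -13)
= -5


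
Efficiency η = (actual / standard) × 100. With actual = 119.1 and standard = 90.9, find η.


Efficiency = (actual / standard) × 100
= (119.1 / 90.9) × 100
= 131.0%


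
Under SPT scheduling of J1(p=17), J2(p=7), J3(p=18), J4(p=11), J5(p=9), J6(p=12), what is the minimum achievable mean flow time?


SPT order: J2 → J5 → J4 → J6 → J1 → J3
Completion times:
  J2: C=7
  J5: C=16
  J4: C=27
  J6: C=39
  J1: C=56
  J3: C=74
Sum = 219, n = 6
Mean flow = 219/6
= 36.50


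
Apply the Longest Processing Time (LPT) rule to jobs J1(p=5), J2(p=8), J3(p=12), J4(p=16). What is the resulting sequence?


LPT: sort by longest processing time first
  J4: p=16
  J3: p=12
  J2: p=8
  J1: p=5
Order: J4 → J3 → J2 → J1


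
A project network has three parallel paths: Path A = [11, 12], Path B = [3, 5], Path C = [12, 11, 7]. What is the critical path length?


Path A: 11 + 12 = 23
Path B: 3 + 5 = 8
Path C: 12 + 11 + 7 = 30
Critical path = longest = max(23, 8, 30)
= 30 (Path C)


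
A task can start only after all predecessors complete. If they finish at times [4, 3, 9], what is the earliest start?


ES = max of all predecessor completion times
Predecessors: [4, 3, 9]
ES = max(4, 3, 9)
= 9


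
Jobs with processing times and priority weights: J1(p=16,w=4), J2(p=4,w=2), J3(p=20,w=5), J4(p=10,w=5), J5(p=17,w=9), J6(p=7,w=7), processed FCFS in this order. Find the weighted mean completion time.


Completion times:
  J1: C=16, w×C=4×16=64
  J2: C=20, w×C=2×20=40
  J3: C=40, w×C=5×40=200
  J4: C=50, w×C=5×50=250
  J5: C=67, w×C=9×67=603
  J6: C=74, w×C=7×74=518
Sum w×C = 1675
Sum w = 32
Weighted avg = 1675/32
= 52.34


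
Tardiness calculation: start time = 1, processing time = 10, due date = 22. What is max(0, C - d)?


Completion = start + processing = 1 + 10 = 11
Tardiness = max(0, C - d) = max(0, 11 - 22)
= max(0, -11)
= 0


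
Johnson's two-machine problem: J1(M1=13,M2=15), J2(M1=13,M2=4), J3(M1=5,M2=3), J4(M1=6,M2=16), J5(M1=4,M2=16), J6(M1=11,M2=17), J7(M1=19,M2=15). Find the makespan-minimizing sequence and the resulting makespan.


Johnson's rule:
Group 1 (M1≤M2, sort by M1): ['J5', 'J4', 'J6', 'J1']
Group 2 (M1>M2, sort desc M2): ['J7', 'J2', 'J3']
Sequence: J5 → J4 → J6 → J1 → J7 → J2 → J3
Makespan calculation:
  J5: M1 done=4, M2 done=20
  J4: M1 done=10, M2 done=36
  J6: M1 done=21, M2 done=53
  J1: M1 done=34, M2 done=68
  J7: M1 done=53, M2 done=83
  J2: M1 done=66, M2 done=87
  J3: M1 done=71, M2 done=90
= Sequence: J5 → J4 → J6 → J1 → J7 → J2 → J3, Makespan: 90


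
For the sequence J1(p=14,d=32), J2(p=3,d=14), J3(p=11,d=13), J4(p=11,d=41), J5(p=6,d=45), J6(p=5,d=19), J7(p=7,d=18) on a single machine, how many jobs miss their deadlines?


Completion vs due date:
  J1: C=14, d=32 → on time
  J2: C=17, d=14 → TARDY
  J3: C=28, d=13 → TARDY
  J4: C=39, d=41 → on time
  J5: C=45, d=45 → on time
  J6: C=50, d=19 → TARDY
  J7: C=57, d=18 → TARDY
Tardy jobs: J2, J3, J6, J7
Count = 4


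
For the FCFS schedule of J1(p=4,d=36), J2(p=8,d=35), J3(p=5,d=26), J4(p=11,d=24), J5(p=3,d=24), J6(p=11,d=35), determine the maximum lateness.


Lateness per job (L = C - d):
  J1: C=4, d=36, L=-32
  J2: C=12, d=35, L=-23
  J3: C=17, d=26, L=-9
  J4: C=28, d=24, L=4
  J5: C=31, d=24, L=7
  J6: C=42, d=35, L=7
Lmax = max(-32, -23, -9, 4, 7, 7)
= 7


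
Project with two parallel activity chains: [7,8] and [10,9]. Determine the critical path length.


Path A: 7 + 8 = 15
Path B: 10 + 9 = 19
Critical path = longest = max(15, 19)
= 19 (Path B)


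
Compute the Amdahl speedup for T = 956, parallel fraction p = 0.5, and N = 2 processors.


Amdahl's law: T_p = T × ((1-p) + p/N)
= 956 × ((1-0.5) + 0.5/2)
= 956 × (0.50 + 0.2500)
= 956 × 0.7500
= 717.00
Speedup = 956/717.00
= 1.33×


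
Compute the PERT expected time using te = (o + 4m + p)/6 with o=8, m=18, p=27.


te = (o + 4m + p) / 6
= (8 + 4×18 + 27) / 6
= (8 + 72 + 27) / 6
= 107 / 6
= 17.83


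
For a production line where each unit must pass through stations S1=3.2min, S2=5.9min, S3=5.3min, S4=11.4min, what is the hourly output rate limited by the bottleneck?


Bottleneck = longest station time
Station times: [3.2, 5.9, 5.3, 11.4]
Max = 11.4 min
Rate = 60 / 11.4
= 5.26 units/hour (bottleneck: 11.4min)


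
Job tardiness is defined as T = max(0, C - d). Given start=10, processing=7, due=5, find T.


Completion = start + processing = 10 + 7 = 17
Tardiness = max(0, C - d) = max(0, 17 - 5)
= max(0, 12)
= 12


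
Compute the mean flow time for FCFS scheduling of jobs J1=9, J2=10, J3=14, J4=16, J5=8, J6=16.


Completion times:
  J1: completes at 9
  J2: completes at 19
  J3: completes at 33
  J4: completes at 49
  J5: completes at 57
  J6: completes at 73
Sum = 240
Average = 240/6
= 40.00


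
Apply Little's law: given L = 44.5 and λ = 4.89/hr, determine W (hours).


Little's law: L = λW → W = L / λ
= 44.5 / 4.89
= 9.10 hours


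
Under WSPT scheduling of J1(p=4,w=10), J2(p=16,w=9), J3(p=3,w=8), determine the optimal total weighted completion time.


WSPT order (by p/w): J3 → J1 → J2
  J3: C=3, w·C=8×3=24
  J1: C=7, w·C=10×7=70
  J2: C=23, w·C=9×23=207
Σ w·C = 301
= 301


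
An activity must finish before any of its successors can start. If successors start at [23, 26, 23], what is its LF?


LF = min of all successor start times
Successors start at: [23, 26, 23]
LF = min(23, 26, 23)
= 23


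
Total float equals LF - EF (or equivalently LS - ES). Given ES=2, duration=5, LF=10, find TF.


EF = ES + duration = 2 + 5 = 7
LS = LF - duration = 10 - 5 = 5
Total Float = LF - EF = 10 - 7
(or LS - ES = 5 - 2)
= 3


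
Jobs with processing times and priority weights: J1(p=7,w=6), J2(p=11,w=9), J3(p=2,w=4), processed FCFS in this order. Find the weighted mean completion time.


Completion times:
  J1: C=7, w×C=6×7=42
  J2: C=18, w×C=9×18=162
  J3: C=20, w×C=4×20=80
Sum w×C = 284
Sum w = 19
Weighted avg = 284/19
= 14.95


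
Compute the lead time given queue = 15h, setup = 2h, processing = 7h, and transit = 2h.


Lead time = queue + setup + processing + transit
= 15 + 2 + 7 + 2
= 26 hours


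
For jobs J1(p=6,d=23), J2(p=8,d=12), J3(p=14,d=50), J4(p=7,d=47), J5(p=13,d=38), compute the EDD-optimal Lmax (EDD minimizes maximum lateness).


EDD order: J2 → J1 → J5 → J4 → J3
Completion and lateness:
  J2: C=8, d=12, L=8-12=-4
  J1: C=14, d=23, L=14-23=-9
  J5: C=27, d=38, L=27-38=-11
  J4: C=34, d=47, L=34-47=-13
  J3: C=48, d=50, L=48-50=-2
Lmax = max(-4, -9, -11, -13, -2)
= -2


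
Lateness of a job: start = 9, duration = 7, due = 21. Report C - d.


Completion = 9 + 7 = 16
Lateness = C - d = 16 - 21
= -5


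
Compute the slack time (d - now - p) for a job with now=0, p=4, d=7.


Slack = due - current_time - processing
= 7 - 0 - 4
= 3


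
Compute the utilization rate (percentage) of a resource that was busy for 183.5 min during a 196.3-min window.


Utilization = busy / total × 100
= 183.5 / 196.3 × 100
= 93.5%


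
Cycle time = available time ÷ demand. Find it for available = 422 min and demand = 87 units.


Cycle time = available time / demand
= 422 / 87
= 4.85 min/unit


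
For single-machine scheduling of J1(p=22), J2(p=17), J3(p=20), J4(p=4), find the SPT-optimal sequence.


SPT: sort by shortest processing time
  J4: p=4
  J2: p=17
  J3: p=20
  J1: p=22
Order: J4 → J2 → J3 → J1


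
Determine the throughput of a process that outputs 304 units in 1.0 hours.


Throughput = units / time
= 304 / 1.0
= 304.0 units/hour


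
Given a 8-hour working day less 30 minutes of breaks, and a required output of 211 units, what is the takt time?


Available = 8×60 - 30 = 450 min
Takt time = 450 / 211
= 2.13 min/unit


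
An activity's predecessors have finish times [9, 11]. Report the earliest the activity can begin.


ES = max of all predecessor completion times
Predecessors: [9, 11]
ES = max(9, 11)
= 11


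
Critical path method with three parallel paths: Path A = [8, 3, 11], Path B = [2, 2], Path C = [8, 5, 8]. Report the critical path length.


Path A: 8 + 3 + 11 = 22
Path B: 2 + 2 = 4
Path C: 8 + 5 + 8 = 21
Critical path = longest = max(22, 4, 21)
= 22 (Path A)


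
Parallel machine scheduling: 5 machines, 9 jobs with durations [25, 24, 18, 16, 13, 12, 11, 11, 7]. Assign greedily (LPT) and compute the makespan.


Jobs (LPT sorted): [25, 24, 18, 16, 13, 12, 11, 11, 7]
Machines: 5
  J=25 → Machine 1 (load: 0+25=25)
  J=24 → Machine 2 (load: 0+24=24)
  J=18 → Machine 3 (load: 0+18=18)
  J=16 → Machine 4 (load: 0+16=16)
  J=13 → Machine 5 (load: 0+13=13)
  J=12 → Machine 5 (load: 13+12=25)
  J=11 → Machine 4 (load: 16+11=27)
  J=11 → Machine 3 (load: 18+11=29)
  J=7 → Machine 2 (load: 24+7=31)
Machine loads: [25, 31, 29, 27, 25]
Makespan = max = 31 time units


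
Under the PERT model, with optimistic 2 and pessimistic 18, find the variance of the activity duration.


σ² = ((p - o) / 6)² = (p - o)² / 36
= (18 - 2)² / 36
= 16² / 36
= 256 / 36
= 7.1111


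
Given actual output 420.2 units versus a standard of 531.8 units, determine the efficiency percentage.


Efficiency = (actual / standard) × 100
= (420.2 / 531.8) × 100
= 79.0%


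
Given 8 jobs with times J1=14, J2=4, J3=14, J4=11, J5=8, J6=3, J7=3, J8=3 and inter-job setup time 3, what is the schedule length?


Makespan = Σ processing + (n-1) × setup
= (14 + 4 + 14 + 11 + 8 + 3 + 3 + 3) + (8-1)×3
= 60 + 21
= 81 time units


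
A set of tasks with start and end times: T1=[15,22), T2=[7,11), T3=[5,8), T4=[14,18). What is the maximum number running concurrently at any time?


Check each time point for overlaps:
  t=7: 2 tasks active (T2, T3)
Max concurrent = 2


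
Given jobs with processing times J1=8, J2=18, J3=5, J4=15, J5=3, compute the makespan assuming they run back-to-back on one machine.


Sequential makespan: sum all processing times
= 8 + 18 + 5 + 15 + 3
= 49 time units


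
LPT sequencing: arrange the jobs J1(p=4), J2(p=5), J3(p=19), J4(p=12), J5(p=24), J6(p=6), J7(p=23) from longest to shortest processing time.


LPT: sort by longest processing time first
  J5: p=24
  J7: p=23
  J3: p=19
  J4: p=12
  J6: p=6
  J2: p=5
  J1: p=4
Order: J5 → J7 → J3 → J4 → J6 → J2 → J1


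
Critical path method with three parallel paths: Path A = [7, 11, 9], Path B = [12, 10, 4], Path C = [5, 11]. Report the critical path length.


Path A: 7 + 11 + 9 = 27
Path B: 12 + 10 + 4 = 26
Path C: 5 + 11 = 16
Critical path = longest = max(27, 26, 16)
= 27 (Path A)


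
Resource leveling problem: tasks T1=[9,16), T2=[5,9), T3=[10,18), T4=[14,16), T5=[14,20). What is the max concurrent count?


Check each time point for overlaps:
  t=14: 4 tasks active (T1, T3, T4, T5)
Max concurrent = 4


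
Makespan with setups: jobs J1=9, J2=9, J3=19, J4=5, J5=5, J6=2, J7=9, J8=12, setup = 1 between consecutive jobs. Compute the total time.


Makespan = Σ processing + (n-1) × setup
= (9 + 9 + 19 + 5 + 5 + 2 + 9 + 12) + (8-1)×1
= 70 + 7
= 77 time units


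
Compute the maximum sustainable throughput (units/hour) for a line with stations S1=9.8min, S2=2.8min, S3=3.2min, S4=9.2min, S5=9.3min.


Bottleneck = longest station time
Station times: [9.8, 2.8, 3.2, 9.2, 9.3]
Max = 9.8 min
Rate = 60 / 9.8
= 6.12 units/hour (bottleneck: 9.8min)


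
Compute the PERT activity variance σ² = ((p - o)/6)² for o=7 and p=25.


σ² = ((p - o) / 6)² = (p - o)² / 36
= (25 - 7)² / 36
= 18² / 36
= 324 / 36
= 9.0000


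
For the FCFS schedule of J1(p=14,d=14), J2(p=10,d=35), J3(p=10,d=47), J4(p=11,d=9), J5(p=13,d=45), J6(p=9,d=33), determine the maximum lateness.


Lateness per job (L = C - d):
  J1: C=14, d=14, L=0
  J2: C=24, d=35, L=-11
  J3: C=34, d=47, L=-13
  J4: C=45, d=9, L=36
  J5: C=58, d=45, L=13
  J6: C=67, d=33, L=34
Lmax = max(0, -11, -13, 36, 13, 34)
= 36


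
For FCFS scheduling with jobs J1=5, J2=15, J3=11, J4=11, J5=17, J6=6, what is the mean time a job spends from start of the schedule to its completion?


Completion times:
  J1: completes at 5
  J2: completes at 20
  J3: completes at 31
  J4: completes at 42
  J5: completes at 59
  J6: completes at 65
Sum = 222
Average = 222/6
= 37.00


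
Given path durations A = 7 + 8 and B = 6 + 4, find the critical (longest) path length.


Path A: 7 + 8 = 15
Path B: 6 + 4 = 10
Critical path = longest = max(15, 10)
= 15 (Path A)


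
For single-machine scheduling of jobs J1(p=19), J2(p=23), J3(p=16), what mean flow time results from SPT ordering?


SPT order: J3 → J1 → J2
Completion times:
  J3: C=16
  J1: C=35
  J2: C=58
Sum = 109, n = 3
Mean flow = 109/3
= 36.33


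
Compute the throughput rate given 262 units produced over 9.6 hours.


Throughput = units / time
= 262 / 9.6
= 27.3 units/hour


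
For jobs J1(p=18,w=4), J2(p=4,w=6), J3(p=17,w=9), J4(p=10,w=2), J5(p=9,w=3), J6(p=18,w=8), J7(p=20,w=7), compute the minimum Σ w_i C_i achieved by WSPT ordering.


WSPT order (by p/w): J2 → J3 → J6 → J7 → J5 → J1 → J4
  J2: C=4, w·C=6×4=24
  J3: C=21, w·C=9×21=189
  J6: C=39, w·C=8×39=312
  J7: C=59, w·C=7×59=413
  J5: C=68, w·C=3×68=204
  J1: C=86, w·C=4×86=344
  J4: C=96, w·C=2×96=192
Σ w·C = 1678
= 1678


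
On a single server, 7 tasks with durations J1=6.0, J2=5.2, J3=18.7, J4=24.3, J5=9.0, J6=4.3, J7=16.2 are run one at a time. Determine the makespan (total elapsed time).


Sequential makespan: sum all processing times
= 6.0 + 5.2 + 18.7 + 24.3 + 9.0 + 4.3 + 16.2
= 83.7 time units


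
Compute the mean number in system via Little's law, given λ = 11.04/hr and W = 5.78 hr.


Little's law: L = λ × W
= 11.04 × 5.78
= 63.81


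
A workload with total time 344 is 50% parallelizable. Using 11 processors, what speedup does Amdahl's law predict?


Amdahl's law: T_p = T × ((1-p) + p/N)
= 344 × ((1-0.5) + 0.5/11)
= 344 × (0.50 + 0.0455)
= 344 × 0.5455
= 187.64
Speedup = 344/187.64
= 1.83×


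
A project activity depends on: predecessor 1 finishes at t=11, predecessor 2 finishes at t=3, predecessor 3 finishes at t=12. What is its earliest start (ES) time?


ES = max of all predecessor completion times
Predecessors: [11, 3, 12]
ES = max(11, 3, 12)
= 12


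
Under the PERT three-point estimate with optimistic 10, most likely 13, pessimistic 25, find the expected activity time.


te = (o + 4m + p) / 6
= (10 + 4×13 + 25) / 6
= (10 + 52 + 25) / 6
= 87 / 6
= 14.50


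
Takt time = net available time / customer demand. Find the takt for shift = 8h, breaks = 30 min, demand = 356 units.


Available = 8×60 - 30 = 450 min
Takt time = 450 / 356
= 1.26 min/unit


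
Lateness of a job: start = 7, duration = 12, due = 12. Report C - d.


Completion = 7 + 12 = 19
Lateness = C - d = 19 - 12
= 7


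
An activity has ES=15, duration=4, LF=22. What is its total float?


EF = ES + duration = 15 + 4 = 19
LS = LF - duration = 22 - 4 = 18
Total Float = LF - EF = 22 - 19
(or LS - ES = 18 - 15)
= 3


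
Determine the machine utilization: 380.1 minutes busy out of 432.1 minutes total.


Utilization = busy / total × 100
= 380.1 / 432.1 × 100
= 88.0%


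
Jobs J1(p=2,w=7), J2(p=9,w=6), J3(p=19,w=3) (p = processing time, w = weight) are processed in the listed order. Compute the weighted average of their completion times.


Completion times:
  J1: C=2, w×C=7×2=14
  J2: C=11, w×C=6×11=66
  J3: C=30, w×C=3×30=90
Sum w×C = 170
Sum w = 16
Weighted avg = 170/16
= 10.62


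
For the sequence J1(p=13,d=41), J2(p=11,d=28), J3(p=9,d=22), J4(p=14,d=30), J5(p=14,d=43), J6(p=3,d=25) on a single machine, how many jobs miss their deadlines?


Completion vs due date:
  J1: C=13, d=41 → on time
  J2: C=24, d=28 → on time
  J3: C=33, d=22 → TARDY
  J4: C=47, d=30 → TARDY
  J5: C=61, d=43 → TARDY
  J6: C=64, d=25 → TARDY
Tardy jobs: J3, J4, J5, J6
Count = 4


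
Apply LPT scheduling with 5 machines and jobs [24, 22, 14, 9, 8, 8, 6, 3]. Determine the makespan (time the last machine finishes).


Jobs (LPT sorted): [24, 22, 14, 9, 8, 8, 6, 3]
Machines: 5
  J=24 → Machine 1 (load: 0+24=24)
  J=22 → Machine 2 (load: 0+22=22)
  J=14 → Machine 3 (load: 0+14=14)
  J=9 → Machine 4 (load: 0+9=9)
  J=8 → Machine 5 (load: 0+8=8)
  J=8 → Machine 5 (load: 8+8=16)
  J=6 → Machine 4 (load: 9+6=15)
  J=3 → Machine 3 (load: 14+3=17)
Machine loads: [24, 22, 17, 15, 16]
Makespan = max = 24 time units


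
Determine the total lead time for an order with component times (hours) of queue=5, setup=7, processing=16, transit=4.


Lead time = queue + setup + processing + transit
= 5 + 7 + 16 + 4
= 32 hours


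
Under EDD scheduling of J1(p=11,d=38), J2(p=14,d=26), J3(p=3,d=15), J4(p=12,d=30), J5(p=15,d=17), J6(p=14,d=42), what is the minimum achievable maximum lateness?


EDD order: J3 → J5 → J2 → J4 → J1 → J6
Completion and lateness:
  J3: C=3, d=15, L=3-15=-12
  J5: C=18, d=17, L=18-17=1
  J2: C=32, d=26, L=32-26=6
  J4: C=44, d=30, L=44-30=14
  J1: C=55, d=38, L=55-38=17
  J6: C=69, d=42, L=69-42=27
Lmax = max(-12, 1, 6, 14, 17, 27)
= 27


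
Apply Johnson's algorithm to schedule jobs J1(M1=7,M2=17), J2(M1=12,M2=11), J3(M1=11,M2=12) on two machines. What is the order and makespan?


Johnson's rule:
Group 1 (M1≤M2, sort by M1): ['J1', 'J3']
Group 2 (M1>M2, sort desc M2): ['J2']
Sequence: J1 → J3 → J2
Makespan calculation:
  J1: M1 done=7, M2 done=24
  J3: M1 done=18, M2 done=36
  J2: M1 done=30, M2 done=47
= Sequence: J1 → J3 → J2, Makespan: 47


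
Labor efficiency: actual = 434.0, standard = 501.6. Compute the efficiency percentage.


Efficiency = (actual / standard) × 100
= (434.0 / 501.6) × 100
= 86.5%


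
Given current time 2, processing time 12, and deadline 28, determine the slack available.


Slack = due - current_time - processing
= 28 - 2 - 12
= 14


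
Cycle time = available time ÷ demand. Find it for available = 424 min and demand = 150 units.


Cycle time = available time / demand
= 424 / 150
= 2.83 min/unit


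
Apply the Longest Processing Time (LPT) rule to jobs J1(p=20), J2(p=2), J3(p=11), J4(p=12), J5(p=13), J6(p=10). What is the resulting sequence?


LPT: sort by longest processing time first
  J1: p=20
  J5: p=13
  J4: p=12
  J3: p=11
  J6: p=10
  J2: p=2
Order: J1 → J5 → J4 → J3 → J6 → J2


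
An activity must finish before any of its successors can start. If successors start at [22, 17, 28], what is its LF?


LF = min of all successor start times
Successors start at: [22, 17, 28]
LF = min(22, 17, 28)
= 17


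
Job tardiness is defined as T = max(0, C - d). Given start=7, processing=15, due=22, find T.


Completion = start + processing = 7 + 15 = 22
Tardiness = max(0, C - d) = max(0, 22 - 22)
= max(0, 0)
= 0


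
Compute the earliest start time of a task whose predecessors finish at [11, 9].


ES = max of all predecessor completion times
Predecessors: [11, 9]
ES = max(11, 9)
= 11


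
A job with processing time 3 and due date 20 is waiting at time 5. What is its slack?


Slack = due - current_time - processing
= 20 - 5 - 3
= 12


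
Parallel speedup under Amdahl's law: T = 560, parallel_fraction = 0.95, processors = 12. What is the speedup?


Amdahl's law: T_p = T × ((1-p) + p/N)
= 560 × ((1-0.95) + 0.95/12)
= 560 × (0.05 + 0.0792)
= 560 × 0.1292
= 72.33
Speedup = 560/72.33
= 7.74×


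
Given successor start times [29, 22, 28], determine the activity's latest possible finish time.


LF = min of all successor start times
Successors start at: [29, 22, 28]
LF = min(29, 22, 28)
= 22


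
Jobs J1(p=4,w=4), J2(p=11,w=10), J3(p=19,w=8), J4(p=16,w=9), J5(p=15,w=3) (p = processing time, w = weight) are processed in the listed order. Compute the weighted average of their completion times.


Completion times:
  J1: C=4, w×C=4×4=16
  J2: C=15, w×C=10×15=150
  J3: C=34, w×C=8×34=272
  J4: C=50, w×C=9×50=450
  J5: C=65, w×C=3×65=195
Sum w×C = 1083
Sum w = 34
Weighted avg = 1083/34
= 31.85


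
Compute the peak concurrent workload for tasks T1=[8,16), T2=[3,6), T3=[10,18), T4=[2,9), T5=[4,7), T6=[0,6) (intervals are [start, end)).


Check each time point for overlaps:
  t=4: 4 tasks active (T2, T4, T5, T6)
Max concurrent = 4


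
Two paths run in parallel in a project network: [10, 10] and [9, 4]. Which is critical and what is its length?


Path A: 10 + 10 = 20
Path B: 9 + 4 = 13
Critical path = longest = max(20, 13)
= 20 (Path A)


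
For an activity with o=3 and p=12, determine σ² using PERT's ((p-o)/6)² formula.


σ² = ((p - o) / 6)² = (p - o)² / 36
= (12 - 3)² / 36
= 9² / 36
= 81 / 36
= 2.2500


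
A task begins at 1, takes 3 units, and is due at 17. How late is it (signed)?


Completion = 1 + 3 = 4
Lateness = C - d = 4 - 17
= -13


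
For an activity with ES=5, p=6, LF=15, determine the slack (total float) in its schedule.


EF = ES + duration = 5 + 6 = 11
LS = LF - duration = 15 - 6 = 9
Total Float = LF - EF = 15 - 11
(or LS - ES = 9 - 5)
= 4


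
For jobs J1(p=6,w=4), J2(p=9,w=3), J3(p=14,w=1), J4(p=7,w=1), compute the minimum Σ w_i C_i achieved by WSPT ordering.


WSPT order (by p/w): J1 → J2 → J4 → J3
  J1: C=6, w·C=4×6=24
  J2: C=15, w·C=3×15=45
  J4: C=22, w·C=1×22=22
  J3: C=36, w·C=1×36=36
Σ w·C = 127
= 127


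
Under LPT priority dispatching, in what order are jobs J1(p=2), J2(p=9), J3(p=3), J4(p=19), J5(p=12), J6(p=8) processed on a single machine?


LPT: sort by longest processing time first
  J4: p=19
  J5: p=12
  J2: p=9
  J6: p=8
  J3: p=3
  J1: p=2
Order: J4 → J5 → J2 → J6 → J3 → J1


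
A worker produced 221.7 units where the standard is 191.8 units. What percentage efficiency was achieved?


Efficiency = (actual / standard) × 100
= (221.7 / 191.8) × 100
= 115.6%


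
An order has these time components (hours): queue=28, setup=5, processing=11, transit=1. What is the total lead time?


Lead time = queue + setup + processing + transit
= 28 + 5 + 11 + 1
= 45 hours


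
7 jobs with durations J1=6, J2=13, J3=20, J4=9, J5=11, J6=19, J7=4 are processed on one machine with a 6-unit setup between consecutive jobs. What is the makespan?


Makespan = Σ processing + (n-1) × setup
= (6 + 13 + 20 + 9 + 11 + 19 + 4) + (7-1)×6
= 82 + 36
= 118 time units


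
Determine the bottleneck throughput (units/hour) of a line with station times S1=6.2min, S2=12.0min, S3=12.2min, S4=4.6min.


Bottleneck = longest station time
Station times: [6.2, 12.0, 12.2, 4.6]
Max = 12.2 min
Rate = 60 / 12.2
= 4.92 units/hour (bottleneck: 12.2min)


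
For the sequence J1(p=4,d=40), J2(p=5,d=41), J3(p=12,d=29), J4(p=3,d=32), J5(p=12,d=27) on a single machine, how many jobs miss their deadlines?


Completion vs due date:
  J1: C=4, d=40 → on time
  J2: C=9, d=41 → on time
  J3: C=21, d=29 → on time
  J4: C=24, d=32 → on time
  J5: C=36, d=27 → TARDY
Tardy jobs: J5
Count = 1


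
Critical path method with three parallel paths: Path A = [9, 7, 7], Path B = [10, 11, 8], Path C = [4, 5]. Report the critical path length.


Path A: 9 + 7 + 7 = 23
Path B: 10 + 11 + 8 = 29
Path C: 4 + 5 = 9
Critical path = longest = max(23, 29, 9)
= 29 (Path B)


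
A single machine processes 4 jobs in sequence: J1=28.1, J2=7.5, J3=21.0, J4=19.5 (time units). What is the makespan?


Sequential makespan: sum all processing times
= 28.1 + 7.5 + 21.0 + 19.5
= 76.1 time units


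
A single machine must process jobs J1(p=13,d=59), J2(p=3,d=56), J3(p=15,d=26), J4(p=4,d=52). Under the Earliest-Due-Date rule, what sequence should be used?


EDD: sort by earliest due date
  J3: d=26, p=15
  J4: d=52, p=4
  J2: d=56, p=3
  J1: d=59, p=13
Order: J3 → J4 → J2 → J1


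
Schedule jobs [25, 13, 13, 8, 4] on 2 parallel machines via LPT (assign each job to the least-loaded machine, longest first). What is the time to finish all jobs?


Jobs (LPT sorted): [25, 13, 13, 8, 4]
Machines: 2
  J=25 → Machine 1 (load: 0+25=25)
  J=13 → Machine 2 (load: 0+13=13)
  J=13 → Machine 2 (load: 13+13=26)
  J=8 → Machine 1 (load: 25+8=33)
  J=4 → Machine 2 (load: 26+4=30)
Machine loads: [33, 30]
Makespan = max = 33 time units


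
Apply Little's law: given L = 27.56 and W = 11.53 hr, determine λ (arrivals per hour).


Little's law: L = λW → λ = L / W
= 27.56 / 11.53
= 2.39 per hour


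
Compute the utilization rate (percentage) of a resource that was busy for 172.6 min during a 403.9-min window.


Utilization = busy / total × 100
= 172.6 / 403.9 × 100
= 42.7%


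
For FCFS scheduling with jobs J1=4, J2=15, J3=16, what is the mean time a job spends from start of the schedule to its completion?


Completion times:
  J1: completes at 4
  J2: completes at 19
  J3: completes at 35
Sum = 58
Average = 58/3
= 19.33


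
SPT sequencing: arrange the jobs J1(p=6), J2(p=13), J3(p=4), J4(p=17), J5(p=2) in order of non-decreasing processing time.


SPT: sort by shortest processing time
  J5: p=2
  J3: p=4
  J1: p=6
  J2: p=13
  J4: p=17
Order: J5 → J3 → J1 → J2 → J4


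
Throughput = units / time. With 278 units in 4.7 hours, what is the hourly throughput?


Throughput = units / time
= 278 / 4.7
= 59.1 units/hour


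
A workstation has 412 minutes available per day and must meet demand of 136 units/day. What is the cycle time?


Cycle time = available time / demand
= 412 / 136
= 3.03 min/unit


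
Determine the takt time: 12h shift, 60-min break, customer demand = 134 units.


Available = 12×60 - 60 = 660 min
Takt time = 660 / 134
= 4.93 min/unit


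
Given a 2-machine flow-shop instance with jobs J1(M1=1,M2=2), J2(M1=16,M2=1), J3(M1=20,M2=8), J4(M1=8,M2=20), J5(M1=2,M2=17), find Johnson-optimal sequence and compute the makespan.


Johnson's rule:
Group 1 (M1≤M2, sort by M1): ['J1', 'J5', 'J4']
Group 2 (M1>M2, sort desc M2): ['J3', 'J2']
Sequence: J1 → J5 → J4 → J3 → J2
Makespan calculation:
  J1: M1 done=1, M2 done=3
  J5: M1 done=3, M2 done=20
  J4: M1 done=11, M2 done=40
  J3: M1 done=31, M2 done=48
  J2: M1 done=47, M2 done=49
= Sequence: J1 → J5 → J4 → J3 → J2, Makespan: 49


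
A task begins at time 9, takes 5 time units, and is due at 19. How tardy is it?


Completion = start + processing = 9 + 5 = 14
Tardiness = max(0, C - d) = max(0, 14 - 19)
= max(0, -5)
= 0


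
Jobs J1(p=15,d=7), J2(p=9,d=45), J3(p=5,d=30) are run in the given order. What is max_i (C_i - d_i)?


Lateness per job (L = C - d):
  J1: C=15, d=7, L=8
  J2: C=24, d=45, L=-21
  J3: C=29, d=30, L=-1
Lmax = max(8, -21, -1)
= 8


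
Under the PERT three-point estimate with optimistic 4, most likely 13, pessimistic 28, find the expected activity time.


te = (o + 4m + p) / 6
= (4 + 4×13 + 28) / 6
= (4 + 52 + 28) / 6
= 84 / 6
= 14.00


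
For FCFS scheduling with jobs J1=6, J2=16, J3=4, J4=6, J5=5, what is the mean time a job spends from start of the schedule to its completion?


Completion times:
  J1: completes at 6
  J2: completes at 22
  J3: completes at 26
  J4: completes at 32
  J5: completes at 37
Sum = 123
Average = 123/5
= 24.60


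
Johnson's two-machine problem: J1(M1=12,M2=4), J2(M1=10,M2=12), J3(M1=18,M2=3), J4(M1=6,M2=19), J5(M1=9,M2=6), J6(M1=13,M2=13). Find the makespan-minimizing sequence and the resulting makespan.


Johnson's rule:
Group 1 (M1≤M2, sort by M1): ['J4', 'J2', 'J6']
Group 2 (M1>M2, sort desc M2): ['J5', 'J1', 'J3']
Sequence: J4 → J2 → J6 → J5 → J1 → J3
Makespan calculation:
  J4: M1 done=6, M2 done=25
  J2: M1 done=16, M2 done=37
  J6: M1 done=29, M2 done=50
  J5: M1 done=38, M2 done=56
  J1: M1 done=50, M2 done=60
  J3: M1 done=68, M2 done=71
= Sequence: J4 → J2 → J6 → J5 → J1 → J3, Makespan: 71


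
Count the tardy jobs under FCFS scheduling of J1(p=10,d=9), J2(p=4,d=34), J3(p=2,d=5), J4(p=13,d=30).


Completion vs due date:
  J1: C=10, d=9 → TARDY
  J2: C=14, d=34 → on time
  J3: C=16, d=5 → TARDY
  J4: C=29, d=30 → on time
Tardy jobs: J1, J3
Count = 2


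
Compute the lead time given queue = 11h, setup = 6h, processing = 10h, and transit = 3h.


Lead time = queue + setup + processing + transit
= 11 + 6 + 10 + 3
= 30 hours


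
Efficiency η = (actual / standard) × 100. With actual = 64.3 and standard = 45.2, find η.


Efficiency = (actual / standard) × 100
= (64.3 / 45.2) × 100
= 142.3%


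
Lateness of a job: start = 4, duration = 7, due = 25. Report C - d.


Completion = 4 + 7 = 11
Lateness = C - d = 11 - 25
= -14


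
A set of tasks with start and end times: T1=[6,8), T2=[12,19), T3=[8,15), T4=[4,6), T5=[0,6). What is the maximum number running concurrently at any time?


Check each time point for overlaps:
  t=4: 2 tasks active (T4, T5)
Max concurrent = 2


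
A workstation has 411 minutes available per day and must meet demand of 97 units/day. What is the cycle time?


Cycle time = available time / demand
= 411 / 97
= 4.24 min/unit


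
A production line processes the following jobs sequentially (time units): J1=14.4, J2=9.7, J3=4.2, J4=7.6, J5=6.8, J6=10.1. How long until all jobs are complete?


Sequential makespan: sum all processing times
= 14.4 + 9.7 + 4.2 + 7.6 + 6.8 + 10.1
= 52.8 time units


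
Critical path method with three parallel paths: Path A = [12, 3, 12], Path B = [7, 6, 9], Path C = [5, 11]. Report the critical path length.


Path A: 12 + 3 + 12 = 27
Path B: 7 + 6 + 9 = 22
Path C: 5 + 11 = 16
Critical path = longest = max(27, 22, 16)
= 27 (Path A)


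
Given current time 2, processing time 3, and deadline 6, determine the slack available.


Slack = due - current_time - processing
= 6 - 2 - 3
= 1


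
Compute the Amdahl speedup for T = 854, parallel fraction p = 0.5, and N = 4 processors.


Amdahl's law: T_p = T × ((1-p) + p/N)
= 854 × ((1-0.5) + 0.5/4)
= 854 × (0.50 + 0.1250)
= 854 × 0.6250
= 533.75
Speedup = 854/533.75
= 1.60×


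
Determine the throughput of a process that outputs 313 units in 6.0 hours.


Throughput = units / time
= 313 / 6.0
= 52.2 units/hour


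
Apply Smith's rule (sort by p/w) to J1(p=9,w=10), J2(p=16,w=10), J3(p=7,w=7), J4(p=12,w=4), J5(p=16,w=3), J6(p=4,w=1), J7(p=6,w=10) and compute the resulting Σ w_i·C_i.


WSPT order (by p/w): J7 → J1 → J3 → J2 → J4 → J6 → J5
  J7: C=6, w·C=10×6=60
  J1: C=15, w·C=10×15=150
  J3: C=22, w·C=7×22=154
  J2: C=38, w·C=10×38=380
  J4: C=50, w·C=4×50=200
  J6: C=54, w·C=1×54=54
  J5: C=70, w·C=3×70=210
Σ w·C = 1208
= 1208


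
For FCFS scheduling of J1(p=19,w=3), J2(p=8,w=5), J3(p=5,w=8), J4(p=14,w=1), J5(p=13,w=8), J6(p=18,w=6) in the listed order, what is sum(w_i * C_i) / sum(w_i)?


Completion times:
  J1: C=19, w×C=3×19=57
  J2: C=27, w×C=5×27=135
  J3: C=32, w×C=8×32=256
  J4: C=46, w×C=1×46=46
  J5: C=59, w×C=8×59=472
  J6: C=77, w×C=6×77=462
Sum w×C = 1428
Sum w = 31
Weighted avg = 1428/31
= 46.06


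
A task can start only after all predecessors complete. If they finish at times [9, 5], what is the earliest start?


ES = max of all predecessor completion times
Predecessors: [9, 5]
ES = max(9, 5)
= 9


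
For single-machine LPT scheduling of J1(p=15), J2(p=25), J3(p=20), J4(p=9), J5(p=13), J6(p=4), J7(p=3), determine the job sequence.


LPT: sort by longest processing time first
  J2: p=25
  J3: p=20
  J1: p=15
  J5: p=13
  J4: p=9
  J6: p=4
  J7: p=3
Order: J2 → J3 → J1 → J5 → J4 → J6 → J7
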